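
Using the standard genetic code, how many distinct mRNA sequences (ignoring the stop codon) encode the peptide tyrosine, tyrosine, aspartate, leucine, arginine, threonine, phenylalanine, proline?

Tyr: 2 codons.
Tyr: 2 codons.
Asp: 2 codons.
Leu: 6 codons.
Arg: 6 codons.
Thr: 4 codons.
Phe: 2 codons.
Pro: 4 codons.
2 × 2 × 2 × 6 × 6 × 4 × 2 × 4 = 9216.

9216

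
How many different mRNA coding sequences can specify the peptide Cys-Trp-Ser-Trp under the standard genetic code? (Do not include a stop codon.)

12

Cys: 2 codons.
Trp: 1 codon.
Ser: 6 codons.
Trp: 1 codon.
2 × 1 × 6 × 1 = 12.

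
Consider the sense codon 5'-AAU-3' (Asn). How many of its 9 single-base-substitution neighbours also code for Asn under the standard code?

1

Position 1: none → 0 synonymous.
Position 2: none → 0 synonymous.
Position 3: AAC → 1 synonymous.
Total: 0 + 0 + 1 = 1.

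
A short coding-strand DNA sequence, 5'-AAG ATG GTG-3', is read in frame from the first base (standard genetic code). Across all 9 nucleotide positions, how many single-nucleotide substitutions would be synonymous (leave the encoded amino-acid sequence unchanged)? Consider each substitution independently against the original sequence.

4

Codon 1 (AAG, Lys): 1 synonymous substitution.
Codon 2 (ATG, Met): 0 synonymous substitutions.
Codon 3 (GTG, Val): 3 synonymous substitutions.
Total: 1 + 0 + 3 = 4.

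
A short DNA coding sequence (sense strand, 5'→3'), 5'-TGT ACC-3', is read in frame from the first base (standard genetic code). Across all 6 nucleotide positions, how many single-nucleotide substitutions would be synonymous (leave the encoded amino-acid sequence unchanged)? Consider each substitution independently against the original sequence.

Codon 1 (TGT, Cys): 1 synonymous substitution.
Codon 2 (ACC, Thr): 3 synonymous substitutions.
Total: 1 + 3 = 4.

4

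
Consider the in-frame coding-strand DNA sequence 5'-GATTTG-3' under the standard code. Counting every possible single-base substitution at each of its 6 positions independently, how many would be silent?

Codon 1 (GAT, Asp): 1 synonymous substitution.
Codon 2 (TTG, Leu): 2 synonymous substitutions.
Total: 1 + 2 = 3.

3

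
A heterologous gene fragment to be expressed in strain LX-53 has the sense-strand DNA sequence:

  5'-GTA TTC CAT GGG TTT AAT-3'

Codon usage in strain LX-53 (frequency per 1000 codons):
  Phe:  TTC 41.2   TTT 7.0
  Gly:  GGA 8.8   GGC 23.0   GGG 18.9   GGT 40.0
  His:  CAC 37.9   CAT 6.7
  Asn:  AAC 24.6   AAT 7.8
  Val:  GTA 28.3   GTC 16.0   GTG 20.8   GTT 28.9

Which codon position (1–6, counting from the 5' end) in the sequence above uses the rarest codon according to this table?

3

Codon 1 GTA (Val): 28.3 per 1000.
Codon 2 TTC (Phe): 41.2 per 1000.
Codon 3 CAT (His): 6.7 per 1000.
Codon 4 GGG (Gly): 18.9 per 1000.
Codon 5 TTT (Phe): 7.0 per 1000.
Codon 6 AAT (Asn): 7.8 per 1000.
Lowest frequency is 6.7 at codon 3.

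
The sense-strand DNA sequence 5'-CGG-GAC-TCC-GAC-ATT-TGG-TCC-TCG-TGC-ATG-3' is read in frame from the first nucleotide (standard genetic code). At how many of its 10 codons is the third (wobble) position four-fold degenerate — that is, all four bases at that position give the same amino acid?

4

Codon 1 CGG (Arg): third position 4-fold.
Codon 2 GAC (Asp): third position 2-fold.
Codon 3 TCC (Ser): third position 4-fold.
Codon 4 GAC (Asp): third position 2-fold.
Codon 5 ATT (Ile): third position 3-fold.
Codon 6 TGG (Trp): third position 1-fold.
Codon 7 TCC (Ser): third position 4-fold.
Codon 8 TCG (Ser): third position 4-fold.
Codon 9 TGC (Cys): third position 2-fold.
Codon 10 ATG (Met): third position 1-fold.
Four-fold degenerate third positions: 4.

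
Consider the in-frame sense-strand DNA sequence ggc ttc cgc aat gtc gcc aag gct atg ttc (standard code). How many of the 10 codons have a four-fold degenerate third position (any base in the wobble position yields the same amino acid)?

Codon 1 GGC (Gly): third position 4-fold.
Codon 2 TTC (Phe): third position 2-fold.
Codon 3 CGC (Arg): third position 4-fold.
Codon 4 AAT (Asn): third position 2-fold.
Codon 5 GTC (Val): third position 4-fold.
Codon 6 GCC (Ala): third position 4-fold.
Codon 7 AAG (Lys): third position 2-fold.
Codon 8 GCT (Ala): third position 4-fold.
Codon 9 ATG (Met): third position 1-fold.
Codon 10 TTC (Phe): third position 2-fold.
Four-fold degenerate third positions: 5.

5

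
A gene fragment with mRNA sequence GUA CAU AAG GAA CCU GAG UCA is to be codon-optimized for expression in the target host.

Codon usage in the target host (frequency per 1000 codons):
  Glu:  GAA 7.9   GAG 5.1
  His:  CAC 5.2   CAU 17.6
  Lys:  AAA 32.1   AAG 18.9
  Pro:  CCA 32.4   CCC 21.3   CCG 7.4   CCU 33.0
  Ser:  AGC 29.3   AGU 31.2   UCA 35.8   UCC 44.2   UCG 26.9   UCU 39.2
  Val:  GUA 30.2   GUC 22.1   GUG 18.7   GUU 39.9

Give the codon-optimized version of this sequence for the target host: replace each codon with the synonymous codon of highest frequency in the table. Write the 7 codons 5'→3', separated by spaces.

Codon 1 (Val): best is GUU at 39.9.
Codon 2 (His): best is CAU at 17.6.
Codon 3 (Lys): best is AAA at 32.1.
Codon 4 (Glu): best is GAA at 7.9.
Codon 5 (Pro): best is CCU at 33.0.
Codon 6 (Glu): best is GAA at 7.9.
Codon 7 (Ser): best is UCC at 44.2.

GUU CAU AAA GAA CCU GAA UCC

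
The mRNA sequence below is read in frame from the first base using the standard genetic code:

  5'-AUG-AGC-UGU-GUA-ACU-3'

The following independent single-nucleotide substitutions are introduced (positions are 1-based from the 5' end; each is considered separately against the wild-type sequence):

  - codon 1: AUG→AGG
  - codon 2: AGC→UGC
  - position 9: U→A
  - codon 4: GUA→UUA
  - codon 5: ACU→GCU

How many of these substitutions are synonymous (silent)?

Codon 1: AUG (Met) → AGG (Arg) — missense.
Codon 2: AGC (Ser) → UGC (Cys) — missense.
Codon 3: UGU (Cys) → UGA (Stop) — nonsense.
Codon 4: GUA (Val) → UUA (Leu) — missense.
Codon 5: ACU (Thr) → GCU (Ala) — missense.
Synonymous: 0 of 5.

0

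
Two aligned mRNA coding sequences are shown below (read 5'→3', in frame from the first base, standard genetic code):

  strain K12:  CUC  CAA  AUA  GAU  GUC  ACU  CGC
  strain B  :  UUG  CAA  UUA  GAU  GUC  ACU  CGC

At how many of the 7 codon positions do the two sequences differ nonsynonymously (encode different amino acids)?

1

Codon 1: CUC Leu / UUG Leu — synonymous.
Codon 2: CAA Gln / CAA Gln — identical.
Codon 3: AUA Ile / UUA Leu — nonsynonymous.
Codon 4: GAU Asp / GAU Asp — identical.
Codon 5: GUC Val / GUC Val — identical.
Codon 6: ACU Thr / ACU Thr — identical.
Codon 7: CGC Arg / CGC Arg — identical.
Nonsynonymous differences: 1.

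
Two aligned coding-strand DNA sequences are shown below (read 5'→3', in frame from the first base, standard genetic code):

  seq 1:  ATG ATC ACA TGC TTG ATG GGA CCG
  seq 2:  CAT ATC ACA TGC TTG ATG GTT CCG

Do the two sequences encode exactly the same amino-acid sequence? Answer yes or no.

no

Codon 1: ATG Met / CAT His — nonsynonymous.
Codon 2: ATC Ile / ATC Ile — identical.
Codon 3: ACA Thr / ACA Thr — identical.
Codon 4: TGC Cys / TGC Cys — identical.
Codon 5: TTG Leu / TTG Leu — identical.
Codon 6: ATG Met / ATG Met — identical.
Codon 7: GGA Gly / GTT Val — nonsynonymous.
Codon 8: CCG Pro / CCG Pro — identical.
Nonsynonymous differences: 2 → different protein.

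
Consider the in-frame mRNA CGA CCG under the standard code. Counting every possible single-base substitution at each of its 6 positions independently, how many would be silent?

Codon 1 (CGA, Arg): 4 synonymous substitutions.
Codon 2 (CCG, Pro): 3 synonymous substitutions.
Total: 4 + 3 = 7.

7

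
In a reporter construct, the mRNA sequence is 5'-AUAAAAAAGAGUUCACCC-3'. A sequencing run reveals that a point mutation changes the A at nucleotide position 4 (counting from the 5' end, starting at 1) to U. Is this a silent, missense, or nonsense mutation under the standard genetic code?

nonsense

Position 4 falls in codon 2: AAA → Lys.
After the substitution the codon is UAA → Stop.
The new codon is a stop codon, so this is a nonsense mutation.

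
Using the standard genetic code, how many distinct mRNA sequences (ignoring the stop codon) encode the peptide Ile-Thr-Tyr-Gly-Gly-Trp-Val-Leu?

9216

Ile: 3 codons.
Thr: 4 codons.
Tyr: 2 codons.
Gly: 4 codons.
Gly: 4 codons.
Trp: 1 codon.
Val: 4 codons.
Leu: 6 codons.
3 × 4 × 2 × 4 × 4 × 1 × 4 × 6 = 9216.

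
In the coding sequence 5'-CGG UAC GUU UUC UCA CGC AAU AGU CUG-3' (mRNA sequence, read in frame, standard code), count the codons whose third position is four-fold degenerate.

5

Codon 1 CGG (Arg): third position 4-fold.
Codon 2 UAC (Tyr): third position 2-fold.
Codon 3 GUU (Val): third position 4-fold.
Codon 4 UUC (Phe): third position 2-fold.
Codon 5 UCA (Ser): third position 4-fold.
Codon 6 CGC (Arg): third position 4-fold.
Codon 7 AAU (Asn): third position 2-fold.
Codon 8 AGU (Ser): third position 2-fold.
Codon 9 CUG (Leu): third position 4-fold.
Four-fold degenerate third positions: 5.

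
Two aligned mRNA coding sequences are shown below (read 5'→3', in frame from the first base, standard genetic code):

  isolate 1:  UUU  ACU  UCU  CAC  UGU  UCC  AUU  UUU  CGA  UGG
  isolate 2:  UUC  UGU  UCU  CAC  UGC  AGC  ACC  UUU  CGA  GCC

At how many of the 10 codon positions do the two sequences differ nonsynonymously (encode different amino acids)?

Codon 1: UUU Phe / UUC Phe — synonymous.
Codon 2: ACU Thr / UGU Cys — nonsynonymous.
Codon 3: UCU Ser / UCU Ser — identical.
Codon 4: CAC His / CAC His — identical.
Codon 5: UGU Cys / UGC Cys — synonymous.
Codon 6: UCC Ser / AGC Ser — synonymous.
Codon 7: AUU Ile / ACC Thr — nonsynonymous.
Codon 8: UUU Phe / UUU Phe — identical.
Codon 9: CGA Arg / CGA Arg — identical.
Codon 10: UGG Trp / GCC Ala — nonsynonymous.
Nonsynonymous differences: 3.

3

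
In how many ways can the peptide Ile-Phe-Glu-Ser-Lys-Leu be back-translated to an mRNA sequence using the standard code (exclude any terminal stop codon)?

Ile: 3 codons.
Phe: 2 codons.
Glu: 2 codons.
Ser: 6 codons.
Lys: 2 codons.
Leu: 6 codons.
3 × 2 × 2 × 6 × 2 × 6 = 864.

864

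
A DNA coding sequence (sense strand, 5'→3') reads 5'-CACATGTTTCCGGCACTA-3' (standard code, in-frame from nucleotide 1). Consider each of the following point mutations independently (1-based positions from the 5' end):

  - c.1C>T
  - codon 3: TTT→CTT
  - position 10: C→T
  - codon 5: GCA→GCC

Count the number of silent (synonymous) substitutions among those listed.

1

Codon 1: CAC (His) → TAC (Tyr) — missense.
Codon 3: TTT (Phe) → CTT (Leu) — missense.
Codon 4: CCG (Pro) → TCG (Ser) — missense.
Codon 5: GCA (Ala) → GCC (Ala) — synonymous.
Synonymous: 1 of 4.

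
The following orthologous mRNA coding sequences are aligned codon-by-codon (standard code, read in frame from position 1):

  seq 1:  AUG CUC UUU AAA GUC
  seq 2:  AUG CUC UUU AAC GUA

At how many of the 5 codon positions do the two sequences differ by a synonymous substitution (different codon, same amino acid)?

1

Codon 1: AUG Met / AUG Met — identical.
Codon 2: CUC Leu / CUC Leu — identical.
Codon 3: UUU Phe / UUU Phe — identical.
Codon 4: AAA Lys / AAC Asn — nonsynonymous.
Codon 5: GUC Val / GUA Val — synonymous.
Synonymous differences: 1.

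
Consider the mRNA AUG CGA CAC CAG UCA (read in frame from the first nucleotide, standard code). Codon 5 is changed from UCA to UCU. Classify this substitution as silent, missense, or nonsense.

silent

Position 15 falls in codon 5: UCA → Ser.
After the substitution the codon is UCU → Ser.
Both encode Ser, so the change is synonymous.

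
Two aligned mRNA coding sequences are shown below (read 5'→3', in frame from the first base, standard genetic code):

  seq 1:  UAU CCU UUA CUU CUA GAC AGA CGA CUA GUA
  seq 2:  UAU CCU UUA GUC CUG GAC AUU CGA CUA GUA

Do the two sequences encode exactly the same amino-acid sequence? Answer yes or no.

Codon 1: UAU Tyr / UAU Tyr — identical.
Codon 2: CCU Pro / CCU Pro — identical.
Codon 3: UUA Leu / UUA Leu — identical.
Codon 4: CUU Leu / GUC Val — nonsynonymous.
Codon 5: CUA Leu / CUG Leu — synonymous.
Codon 6: GAC Asp / GAC Asp — identical.
Codon 7: AGA Arg / AUU Ile — nonsynonymous.
Codon 8: CGA Arg / CGA Arg — identical.
Codon 9: CUA Leu / CUA Leu — identical.
Codon 10: GUA Val / GUA Val — identical.
Nonsynonymous differences: 2 → different protein.

no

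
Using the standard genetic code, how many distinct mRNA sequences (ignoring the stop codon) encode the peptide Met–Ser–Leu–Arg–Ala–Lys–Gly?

Met: 1 codon.
Ser: 6 codons.
Leu: 6 codons.
Arg: 6 codons.
Ala: 4 codons.
Lys: 2 codons.
Gly: 4 codons.
1 × 6 × 6 × 6 × 4 × 2 × 4 = 6912.

6912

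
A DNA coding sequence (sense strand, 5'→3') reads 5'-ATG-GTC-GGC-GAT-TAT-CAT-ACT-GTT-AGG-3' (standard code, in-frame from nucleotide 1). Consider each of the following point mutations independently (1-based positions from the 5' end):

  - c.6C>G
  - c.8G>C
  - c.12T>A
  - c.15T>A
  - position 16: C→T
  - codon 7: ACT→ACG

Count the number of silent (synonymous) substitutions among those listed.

2

Codon 2: GTC (Val) → GTG (Val) — synonymous.
Codon 3: GGC (Gly) → GCC (Ala) — missense.
Codon 4: GAT (Asp) → GAA (Glu) — missense.
Codon 5: TAT (Tyr) → TAA (Stop) — nonsense.
Codon 6: CAT (His) → TAT (Tyr) — missense.
Codon 7: ACT (Thr) → ACG (Thr) — synonymous.
Synonymous: 2 of 6.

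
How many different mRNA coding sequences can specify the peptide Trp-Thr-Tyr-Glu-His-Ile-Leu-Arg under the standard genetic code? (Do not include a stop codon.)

3456

Trp: 1 codon.
Thr: 4 codons.
Tyr: 2 codons.
Glu: 2 codons.
His: 2 codons.
Ile: 3 codons.
Leu: 6 codons.
Arg: 6 codons.
1 × 4 × 2 × 2 × 2 × 3 × 6 × 6 = 3456.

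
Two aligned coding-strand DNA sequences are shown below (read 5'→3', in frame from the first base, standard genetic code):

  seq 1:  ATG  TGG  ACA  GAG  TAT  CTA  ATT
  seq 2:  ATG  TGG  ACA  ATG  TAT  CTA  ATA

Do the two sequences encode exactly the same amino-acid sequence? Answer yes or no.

no

Codon 1: ATG Met / ATG Met — identical.
Codon 2: TGG Trp / TGG Trp — identical.
Codon 3: ACA Thr / ACA Thr — identical.
Codon 4: GAG Glu / ATG Met — nonsynonymous.
Codon 5: TAT Tyr / TAT Tyr — identical.
Codon 6: CTA Leu / CTA Leu — identical.
Codon 7: ATT Ile / ATA Ile — synonymous.
Nonsynonymous differences: 1 → different protein.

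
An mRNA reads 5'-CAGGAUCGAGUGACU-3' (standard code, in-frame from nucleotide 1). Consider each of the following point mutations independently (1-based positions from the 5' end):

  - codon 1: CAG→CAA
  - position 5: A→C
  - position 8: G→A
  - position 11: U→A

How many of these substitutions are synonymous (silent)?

Codon 1: CAG (Gln) → CAA (Gln) — synonymous.
Codon 2: GAU (Asp) → GCU (Ala) — missense.
Codon 3: CGA (Arg) → CAA (Gln) — missense.
Codon 4: GUG (Val) → GAG (Glu) — missense.
Synonymous: 1 of 4.

1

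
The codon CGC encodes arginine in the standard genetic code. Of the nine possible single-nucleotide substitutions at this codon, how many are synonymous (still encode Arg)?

3

Position 1: none → 0 synonymous.
Position 2: none → 0 synonymous.
Position 3: CGU, CGA, CGG → 3 synonymous.
Total: 0 + 0 + 3 = 3.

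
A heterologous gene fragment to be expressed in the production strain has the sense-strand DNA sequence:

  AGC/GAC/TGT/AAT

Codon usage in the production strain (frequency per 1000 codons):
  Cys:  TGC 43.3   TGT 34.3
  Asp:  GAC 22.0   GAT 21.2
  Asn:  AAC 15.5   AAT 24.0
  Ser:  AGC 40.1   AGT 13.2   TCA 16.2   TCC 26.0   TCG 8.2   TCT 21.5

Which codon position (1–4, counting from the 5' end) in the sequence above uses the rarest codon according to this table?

2

Codon 1 AGC (Ser): 40.1 per 1000.
Codon 2 GAC (Asp): 22.0 per 1000.
Codon 3 TGT (Cys): 34.3 per 1000.
Codon 4 AAT (Asn): 24.0 per 1000.
Lowest frequency is 22.0 at codon 2.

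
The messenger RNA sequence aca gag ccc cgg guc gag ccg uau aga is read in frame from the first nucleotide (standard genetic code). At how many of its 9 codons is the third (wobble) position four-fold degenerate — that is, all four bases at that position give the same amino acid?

Codon 1 ACA (Thr): third position 4-fold.
Codon 2 GAG (Glu): third position 2-fold.
Codon 3 CCC (Pro): third position 4-fold.
Codon 4 CGG (Arg): third position 4-fold.
Codon 5 GUC (Val): third position 4-fold.
Codon 6 GAG (Glu): third position 2-fold.
Codon 7 CCG (Pro): third position 4-fold.
Codon 8 UAU (Tyr): third position 2-fold.
Codon 9 AGA (Arg): third position 2-fold.
Four-fold degenerate third positions: 5.

5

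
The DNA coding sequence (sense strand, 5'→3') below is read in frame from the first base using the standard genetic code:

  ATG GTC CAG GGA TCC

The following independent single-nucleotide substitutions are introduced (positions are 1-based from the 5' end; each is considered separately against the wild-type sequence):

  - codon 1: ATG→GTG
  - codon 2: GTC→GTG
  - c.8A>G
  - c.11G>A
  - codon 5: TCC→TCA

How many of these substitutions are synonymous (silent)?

Codon 1: ATG (Met) → GTG (Val) — missense.
Codon 2: GTC (Val) → GTG (Val) — synonymous.
Codon 3: CAG (Gln) → CGG (Arg) — missense.
Codon 4: GGA (Gly) → GAA (Glu) — missense.
Codon 5: TCC (Ser) → TCA (Ser) — synonymous.
Synonymous: 2 of 5.

2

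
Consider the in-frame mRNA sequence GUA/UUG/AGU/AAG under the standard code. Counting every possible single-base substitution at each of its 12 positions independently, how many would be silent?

7

Codon 1 (GUA, Val): 3 synonymous substitutions.
Codon 2 (UUG, Leu): 2 synonymous substitutions.
Codon 3 (AGU, Ser): 1 synonymous substitution.
Codon 4 (AAG, Lys): 1 synonymous substitution.
Total: 3 + 2 + 1 + 1 = 7.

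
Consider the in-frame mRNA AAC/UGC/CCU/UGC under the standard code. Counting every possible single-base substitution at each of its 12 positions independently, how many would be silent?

6

Codon 1 (AAC, Asn): 1 synonymous substitution.
Codon 2 (UGC, Cys): 1 synonymous substitution.
Codon 3 (CCU, Pro): 3 synonymous substitutions.
Codon 4 (UGC, Cys): 1 synonymous substitution.
Total: 1 + 1 + 3 + 1 = 6.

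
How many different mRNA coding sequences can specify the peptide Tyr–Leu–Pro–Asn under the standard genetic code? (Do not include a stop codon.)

96

Tyr: 2 codons.
Leu: 6 codons.
Pro: 4 codons.
Asn: 2 codons.
2 × 6 × 4 × 2 = 96.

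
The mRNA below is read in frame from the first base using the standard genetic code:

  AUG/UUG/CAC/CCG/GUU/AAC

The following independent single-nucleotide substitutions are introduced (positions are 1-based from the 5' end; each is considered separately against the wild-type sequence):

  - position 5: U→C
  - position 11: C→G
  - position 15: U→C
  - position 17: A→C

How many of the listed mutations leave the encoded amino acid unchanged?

1

Codon 2: UUG (Leu) → UCG (Ser) — missense.
Codon 4: CCG (Pro) → CGG (Arg) — missense.
Codon 5: GUU (Val) → GUC (Val) — synonymous.
Codon 6: AAC (Asn) → ACC (Thr) — missense.
Synonymous: 1 of 4.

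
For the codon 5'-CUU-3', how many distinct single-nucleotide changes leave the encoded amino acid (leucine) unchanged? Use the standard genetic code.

Position 1: none → 0 synonymous.
Position 2: none → 0 synonymous.
Position 3: CUC, CUA, CUG → 3 synonymous.
Total: 0 + 0 + 3 = 3.

3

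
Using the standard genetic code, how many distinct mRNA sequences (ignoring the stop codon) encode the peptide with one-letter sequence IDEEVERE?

2304

Ile: 3 codons.
Asp: 2 codons.
Glu: 2 codons.
Glu: 2 codons.
Val: 4 codons.
Glu: 2 codons.
Arg: 6 codons.
Glu: 2 codons.
3 × 2 × 2 × 2 × 4 × 2 × 6 × 2 = 2304.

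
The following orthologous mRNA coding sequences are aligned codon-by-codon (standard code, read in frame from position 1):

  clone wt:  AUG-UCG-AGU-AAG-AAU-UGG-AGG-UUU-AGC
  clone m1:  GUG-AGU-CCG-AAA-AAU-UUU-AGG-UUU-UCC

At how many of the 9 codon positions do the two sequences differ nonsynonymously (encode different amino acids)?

3

Codon 1: AUG Met / GUG Val — nonsynonymous.
Codon 2: UCG Ser / AGU Ser — synonymous.
Codon 3: AGU Ser / CCG Pro — nonsynonymous.
Codon 4: AAG Lys / AAA Lys — synonymous.
Codon 5: AAU Asn / AAU Asn — identical.
Codon 6: UGG Trp / UUU Phe — nonsynonymous.
Codon 7: AGG Arg / AGG Arg — identical.
Codon 8: UUU Phe / UUU Phe — identical.
Codon 9: AGC Ser / UCC Ser — synonymous.
Nonsynonymous differences: 3.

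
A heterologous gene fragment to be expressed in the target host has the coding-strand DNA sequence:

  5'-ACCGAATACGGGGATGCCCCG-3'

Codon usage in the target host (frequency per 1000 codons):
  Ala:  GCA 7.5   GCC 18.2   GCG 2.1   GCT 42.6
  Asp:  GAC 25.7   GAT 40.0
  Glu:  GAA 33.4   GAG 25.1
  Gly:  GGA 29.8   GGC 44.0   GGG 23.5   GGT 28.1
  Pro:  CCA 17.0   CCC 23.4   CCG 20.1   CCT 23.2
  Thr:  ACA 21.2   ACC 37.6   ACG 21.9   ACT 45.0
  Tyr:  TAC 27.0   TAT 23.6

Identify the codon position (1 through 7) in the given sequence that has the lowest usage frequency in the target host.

6

Codon 1 ACC (Thr): 37.6 per 1000.
Codon 2 GAA (Glu): 33.4 per 1000.
Codon 3 TAC (Tyr): 27.0 per 1000.
Codon 4 GGG (Gly): 23.5 per 1000.
Codon 5 GAT (Asp): 40.0 per 1000.
Codon 6 GCC (Ala): 18.2 per 1000.
Codon 7 CCG (Pro): 20.1 per 1000.
Lowest frequency is 18.2 at codon 6.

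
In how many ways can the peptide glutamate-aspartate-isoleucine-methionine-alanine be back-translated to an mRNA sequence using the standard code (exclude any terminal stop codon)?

Glu: 2 codons.
Asp: 2 codons.
Ile: 3 codons.
Met: 1 codon.
Ala: 4 codons.
2 × 2 × 3 × 1 × 4 = 48.

48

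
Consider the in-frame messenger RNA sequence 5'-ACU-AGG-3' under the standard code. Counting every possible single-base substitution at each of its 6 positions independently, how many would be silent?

Codon 1 (ACU, Thr): 3 synonymous substitutions.
Codon 2 (AGG, Arg): 2 synonymous substitutions.
Total: 3 + 2 = 5.

5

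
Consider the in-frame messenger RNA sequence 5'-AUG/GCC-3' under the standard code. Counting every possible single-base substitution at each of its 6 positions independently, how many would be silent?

Codon 1 (AUG, Met): 0 synonymous substitutions.
Codon 2 (GCC, Ala): 3 synonymous substitutions.
Total: 0 + 3 = 3.

3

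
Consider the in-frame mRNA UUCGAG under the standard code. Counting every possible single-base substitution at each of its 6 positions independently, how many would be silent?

2

Codon 1 (UUC, Phe): 1 synonymous substitution.
Codon 2 (GAG, Glu): 1 synonymous substitution.
Total: 1 + 1 = 2.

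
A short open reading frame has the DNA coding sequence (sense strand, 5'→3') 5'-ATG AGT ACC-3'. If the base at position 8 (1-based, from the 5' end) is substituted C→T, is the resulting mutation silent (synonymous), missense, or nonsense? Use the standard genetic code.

Position 8 falls in codon 3: ACC → Thr.
After the substitution the codon is ATC → Ile.
Thr ≠ Ile, so this is a missense mutation.

missense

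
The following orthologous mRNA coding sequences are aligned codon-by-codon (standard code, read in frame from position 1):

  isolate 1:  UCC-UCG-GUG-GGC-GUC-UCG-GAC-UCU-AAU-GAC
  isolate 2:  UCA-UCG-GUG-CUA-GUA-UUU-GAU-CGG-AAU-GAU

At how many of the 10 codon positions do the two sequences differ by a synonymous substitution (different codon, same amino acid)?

Codon 1: UCC Ser / UCA Ser — synonymous.
Codon 2: UCG Ser / UCG Ser — identical.
Codon 3: GUG Val / GUG Val — identical.
Codon 4: GGC Gly / CUA Leu — nonsynonymous.
Codon 5: GUC Val / GUA Val — synonymous.
Codon 6: UCG Ser / UUU Phe — nonsynonymous.
Codon 7: GAC Asp / GAU Asp — synonymous.
Codon 8: UCU Ser / CGG Arg — nonsynonymous.
Codon 9: AAU Asn / AAU Asn — identical.
Codon 10: GAC Asp / GAU Asp — synonymous.
Synonymous differences: 4.

4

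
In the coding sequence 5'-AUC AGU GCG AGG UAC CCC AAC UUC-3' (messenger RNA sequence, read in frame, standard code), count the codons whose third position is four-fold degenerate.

Codon 1 AUC (Ile): third position 3-fold.
Codon 2 AGU (Ser): third position 2-fold.
Codon 3 GCG (Ala): third position 4-fold.
Codon 4 AGG (Arg): third position 2-fold.
Codon 5 UAC (Tyr): third position 2-fold.
Codon 6 CCC (Pro): third position 4-fold.
Codon 7 AAC (Asn): third position 2-fold.
Codon 8 UUC (Phe): third position 2-fold.
Four-fold degenerate third positions: 2.

2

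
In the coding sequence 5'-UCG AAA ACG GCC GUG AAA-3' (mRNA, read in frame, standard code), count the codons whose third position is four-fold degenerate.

4

Codon 1 UCG (Ser): third position 4-fold.
Codon 2 AAA (Lys): third position 2-fold.
Codon 3 ACG (Thr): third position 4-fold.
Codon 4 GCC (Ala): third position 4-fold.
Codon 5 GUG (Val): third position 4-fold.
Codon 6 AAA (Lys): third position 2-fold.
Four-fold degenerate third positions: 4.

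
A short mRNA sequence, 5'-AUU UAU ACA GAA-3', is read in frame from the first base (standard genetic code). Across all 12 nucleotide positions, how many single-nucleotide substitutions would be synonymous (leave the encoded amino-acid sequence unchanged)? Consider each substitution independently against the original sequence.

7

Codon 1 (AUU, Ile): 2 synonymous substitutions.
Codon 2 (UAU, Tyr): 1 synonymous substitution.
Codon 3 (ACA, Thr): 3 synonymous substitutions.
Codon 4 (GAA, Glu): 1 synonymous substitution.
Total: 2 + 1 + 3 + 1 = 7.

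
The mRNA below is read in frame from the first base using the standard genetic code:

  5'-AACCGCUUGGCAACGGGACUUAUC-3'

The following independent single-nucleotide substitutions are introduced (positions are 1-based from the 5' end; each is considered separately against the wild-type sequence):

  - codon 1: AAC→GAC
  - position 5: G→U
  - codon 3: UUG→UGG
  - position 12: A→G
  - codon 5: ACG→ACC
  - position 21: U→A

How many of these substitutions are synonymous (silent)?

3

Codon 1: AAC (Asn) → GAC (Asp) — missense.
Codon 2: CGC (Arg) → CUC (Leu) — missense.
Codon 3: UUG (Leu) → UGG (Trp) — missense.
Codon 4: GCA (Ala) → GCG (Ala) — synonymous.
Codon 5: ACG (Thr) → ACC (Thr) — synonymous.
Codon 7: CUU (Leu) → CUA (Leu) — synonymous.
Synonymous: 3 of 6.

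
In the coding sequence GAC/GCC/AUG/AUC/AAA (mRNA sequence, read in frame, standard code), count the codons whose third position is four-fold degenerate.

Codon 1 GAC (Asp): third position 2-fold.
Codon 2 GCC (Ala): third position 4-fold.
Codon 3 AUG (Met): third position 1-fold.
Codon 4 AUC (Ile): third position 3-fold.
Codon 5 AAA (Lys): third position 2-fold.
Four-fold degenerate third positions: 1.

1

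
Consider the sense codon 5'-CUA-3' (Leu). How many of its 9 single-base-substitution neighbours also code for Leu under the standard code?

4

Position 1: UUA → 1 synonymous.
Position 2: none → 0 synonymous.
Position 3: CUU, CUC, CUG → 3 synonymous.
Total: 1 + 0 + 3 = 4.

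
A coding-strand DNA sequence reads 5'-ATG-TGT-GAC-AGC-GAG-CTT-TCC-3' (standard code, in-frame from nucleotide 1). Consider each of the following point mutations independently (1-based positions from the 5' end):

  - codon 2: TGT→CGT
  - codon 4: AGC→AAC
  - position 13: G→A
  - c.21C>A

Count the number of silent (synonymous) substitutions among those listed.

1

Codon 2: TGT (Cys) → CGT (Arg) — missense.
Codon 4: AGC (Ser) → AAC (Asn) — missense.
Codon 5: GAG (Glu) → AAG (Lys) — missense.
Codon 7: TCC (Ser) → TCA (Ser) — synonymous.
Synonymous: 1 of 4.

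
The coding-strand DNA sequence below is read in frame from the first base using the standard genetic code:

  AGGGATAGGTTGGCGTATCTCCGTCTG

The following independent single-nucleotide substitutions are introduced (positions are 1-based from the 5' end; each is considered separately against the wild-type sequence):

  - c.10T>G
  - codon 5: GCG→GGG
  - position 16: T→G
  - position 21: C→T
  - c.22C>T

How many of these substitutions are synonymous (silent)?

1

Codon 4: TTG (Leu) → GTG (Val) — missense.
Codon 5: GCG (Ala) → GGG (Gly) — missense.
Codon 6: TAT (Tyr) → GAT (Asp) — missense.
Codon 7: CTC (Leu) → CTT (Leu) — synonymous.
Codon 8: CGT (Arg) → TGT (Cys) — missense.
Synonymous: 1 of 5.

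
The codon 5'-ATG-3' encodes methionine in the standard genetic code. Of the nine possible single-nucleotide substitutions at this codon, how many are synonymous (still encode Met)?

0

Position 1: none → 0 synonymous.
Position 2: none → 0 synonymous.
Position 3: none → 0 synonymous.
Total: 0 + 0 + 0 = 0.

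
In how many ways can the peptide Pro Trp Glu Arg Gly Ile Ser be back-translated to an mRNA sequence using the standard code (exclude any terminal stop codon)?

Pro: 4 codons.
Trp: 1 codon.
Glu: 2 codons.
Arg: 6 codons.
Gly: 4 codons.
Ile: 3 codons.
Ser: 6 codons.
4 × 1 × 2 × 6 × 4 × 3 × 6 = 3456.

3456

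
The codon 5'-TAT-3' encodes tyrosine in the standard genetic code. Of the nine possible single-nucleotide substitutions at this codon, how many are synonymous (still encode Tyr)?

1

Position 1: none → 0 synonymous.
Position 2: none → 0 synonymous.
Position 3: TAC → 1 synonymous.
Total: 0 + 0 + 1 = 1.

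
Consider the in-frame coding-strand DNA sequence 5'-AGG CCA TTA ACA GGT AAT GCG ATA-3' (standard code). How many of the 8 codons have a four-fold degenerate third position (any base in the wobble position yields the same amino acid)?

4

Codon 1 AGG (Arg): third position 2-fold.
Codon 2 CCA (Pro): third position 4-fold.
Codon 3 TTA (Leu): third position 2-fold.
Codon 4 ACA (Thr): third position 4-fold.
Codon 5 GGT (Gly): third position 4-fold.
Codon 6 AAT (Asn): third position 2-fold.
Codon 7 GCG (Ala): third position 4-fold.
Codon 8 ATA (Ile): third position 3-fold.
Four-fold degenerate third positions: 4.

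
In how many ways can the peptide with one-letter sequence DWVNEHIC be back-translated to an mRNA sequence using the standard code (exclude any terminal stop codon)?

384

Asp: 2 codons.
Trp: 1 codon.
Val: 4 codons.
Asn: 2 codons.
Glu: 2 codons.
His: 2 codons.
Ile: 3 codons.
Cys: 2 codons.
2 × 1 × 4 × 2 × 2 × 2 × 3 × 2 = 384.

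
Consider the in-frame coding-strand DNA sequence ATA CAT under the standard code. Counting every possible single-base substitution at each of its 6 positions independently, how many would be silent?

3

Codon 1 (ATA, Ile): 2 synonymous substitutions.
Codon 2 (CAT, His): 1 synonymous substitution.
Total: 2 + 1 = 3.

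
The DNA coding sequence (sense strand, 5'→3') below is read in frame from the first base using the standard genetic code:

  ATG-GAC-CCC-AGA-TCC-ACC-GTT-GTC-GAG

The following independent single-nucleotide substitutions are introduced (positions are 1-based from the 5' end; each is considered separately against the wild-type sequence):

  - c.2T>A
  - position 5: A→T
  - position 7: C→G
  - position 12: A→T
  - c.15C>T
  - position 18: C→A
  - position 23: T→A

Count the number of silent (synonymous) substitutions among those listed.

2

Codon 1: ATG (Met) → AAG (Lys) — missense.
Codon 2: GAC (Asp) → GTC (Val) — missense.
Codon 3: CCC (Pro) → GCC (Ala) — missense.
Codon 4: AGA (Arg) → AGT (Ser) — missense.
Codon 5: TCC (Ser) → TCT (Ser) — synonymous.
Codon 6: ACC (Thr) → ACA (Thr) — synonymous.
Codon 8: GTC (Val) → GAC (Asp) — missense.
Synonymous: 2 of 7.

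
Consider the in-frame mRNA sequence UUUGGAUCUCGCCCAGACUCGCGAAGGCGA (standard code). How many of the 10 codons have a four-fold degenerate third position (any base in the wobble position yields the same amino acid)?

Codon 1 UUU (Phe): third position 2-fold.
Codon 2 GGA (Gly): third position 4-fold.
Codon 3 UCU (Ser): third position 4-fold.
Codon 4 CGC (Arg): third position 4-fold.
Codon 5 CCA (Pro): third position 4-fold.
Codon 6 GAC (Asp): third position 2-fold.
Codon 7 UCG (Ser): third position 4-fold.
Codon 8 CGA (Arg): third position 4-fold.
Codon 9 AGG (Arg): third position 2-fold.
Codon 10 CGA (Arg): third position 4-fold.
Four-fold degenerate third positions: 7.

7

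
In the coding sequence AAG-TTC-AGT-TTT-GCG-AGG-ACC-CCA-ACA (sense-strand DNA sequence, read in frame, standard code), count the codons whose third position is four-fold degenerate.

Codon 1 AAG (Lys): third position 2-fold.
Codon 2 TTC (Phe): third position 2-fold.
Codon 3 AGT (Ser): third position 2-fold.
Codon 4 TTT (Phe): third position 2-fold.
Codon 5 GCG (Ala): third position 4-fold.
Codon 6 AGG (Arg): third position 2-fold.
Codon 7 ACC (Thr): third position 4-fold.
Codon 8 CCA (Pro): third position 4-fold.
Codon 9 ACA (Thr): third position 4-fold.
Four-fold degenerate third positions: 4.

4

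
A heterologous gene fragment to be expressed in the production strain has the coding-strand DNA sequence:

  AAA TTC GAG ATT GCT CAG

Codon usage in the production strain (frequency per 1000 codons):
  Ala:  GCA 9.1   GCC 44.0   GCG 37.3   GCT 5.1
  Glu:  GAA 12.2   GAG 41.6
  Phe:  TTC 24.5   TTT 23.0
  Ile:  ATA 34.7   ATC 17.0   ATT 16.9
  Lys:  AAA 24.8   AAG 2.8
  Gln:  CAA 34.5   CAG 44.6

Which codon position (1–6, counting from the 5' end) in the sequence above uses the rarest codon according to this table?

5

Codon 1 AAA (Lys): 24.8 per 1000.
Codon 2 TTC (Phe): 24.5 per 1000.
Codon 3 GAG (Glu): 41.6 per 1000.
Codon 4 ATT (Ile): 16.9 per 1000.
Codon 5 GCT (Ala): 5.1 per 1000.
Codon 6 CAG (Gln): 44.6 per 1000.
Lowest frequency is 5.1 at codon 5.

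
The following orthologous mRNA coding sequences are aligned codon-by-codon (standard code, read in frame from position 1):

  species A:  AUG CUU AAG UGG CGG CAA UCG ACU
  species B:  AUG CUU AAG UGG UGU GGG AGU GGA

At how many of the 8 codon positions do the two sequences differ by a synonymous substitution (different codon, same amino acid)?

Codon 1: AUG Met / AUG Met — identical.
Codon 2: CUU Leu / CUU Leu — identical.
Codon 3: AAG Lys / AAG Lys — identical.
Codon 4: UGG Trp / UGG Trp — identical.
Codon 5: CGG Arg / UGU Cys — nonsynonymous.
Codon 6: CAA Gln / GGG Gly — nonsynonymous.
Codon 7: UCG Ser / AGU Ser — synonymous.
Codon 8: ACU Thr / GGA Gly — nonsynonymous.
Synonymous differences: 1.

1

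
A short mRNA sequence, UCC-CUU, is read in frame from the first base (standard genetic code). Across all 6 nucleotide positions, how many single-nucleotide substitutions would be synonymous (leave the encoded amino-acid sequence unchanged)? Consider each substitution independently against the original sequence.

6

Codon 1 (UCC, Ser): 3 synonymous substitutions.
Codon 2 (CUU, Leu): 3 synonymous substitutions.
Total: 3 + 3 = 6.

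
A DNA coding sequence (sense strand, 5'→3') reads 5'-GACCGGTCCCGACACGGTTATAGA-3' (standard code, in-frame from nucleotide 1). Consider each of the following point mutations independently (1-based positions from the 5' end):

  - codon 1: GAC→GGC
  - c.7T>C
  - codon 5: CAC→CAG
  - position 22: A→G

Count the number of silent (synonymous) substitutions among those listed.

Codon 1: GAC (Asp) → GGC (Gly) — missense.
Codon 3: TCC (Ser) → CCC (Pro) — missense.
Codon 5: CAC (His) → CAG (Gln) — missense.
Codon 8: AGA (Arg) → GGA (Gly) — missense.
Synonymous: 0 of 4.

0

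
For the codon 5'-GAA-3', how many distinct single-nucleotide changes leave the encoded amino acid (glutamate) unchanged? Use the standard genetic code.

1

Position 1: none → 0 synonymous.
Position 2: none → 0 synonymous.
Position 3: GAG → 1 synonymous.
Total: 0 + 0 + 1 = 1.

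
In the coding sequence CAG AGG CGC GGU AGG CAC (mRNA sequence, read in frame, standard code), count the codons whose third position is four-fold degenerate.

Codon 1 CAG (Gln): third position 2-fold.
Codon 2 AGG (Arg): third position 2-fold.
Codon 3 CGC (Arg): third position 4-fold.
Codon 4 GGU (Gly): third position 4-fold.
Codon 5 AGG (Arg): third position 2-fold.
Codon 6 CAC (His): third position 2-fold.
Four-fold degenerate third positions: 2.

2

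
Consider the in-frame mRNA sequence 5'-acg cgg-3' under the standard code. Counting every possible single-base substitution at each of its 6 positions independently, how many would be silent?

7

Codon 1 (ACG, Thr): 3 synonymous substitutions.
Codon 2 (CGG, Arg): 4 synonymous substitutions.
Total: 3 + 4 = 7.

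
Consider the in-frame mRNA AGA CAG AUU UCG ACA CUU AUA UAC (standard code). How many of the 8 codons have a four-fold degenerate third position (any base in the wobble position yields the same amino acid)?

3

Codon 1 AGA (Arg): third position 2-fold.
Codon 2 CAG (Gln): third position 2-fold.
Codon 3 AUU (Ile): third position 3-fold.
Codon 4 UCG (Ser): third position 4-fold.
Codon 5 ACA (Thr): third position 4-fold.
Codon 6 CUU (Leu): third position 4-fold.
Codon 7 AUA (Ile): third position 3-fold.
Codon 8 UAC (Tyr): third position 2-fold.
Four-fold degenerate third positions: 3.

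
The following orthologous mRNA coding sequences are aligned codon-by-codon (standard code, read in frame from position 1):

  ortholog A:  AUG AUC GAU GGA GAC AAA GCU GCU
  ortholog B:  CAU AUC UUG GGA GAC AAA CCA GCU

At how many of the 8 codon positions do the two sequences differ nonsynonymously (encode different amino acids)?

3

Codon 1: AUG Met / CAU His — nonsynonymous.
Codon 2: AUC Ile / AUC Ile — identical.
Codon 3: GAU Asp / UUG Leu — nonsynonymous.
Codon 4: GGA Gly / GGA Gly — identical.
Codon 5: GAC Asp / GAC Asp — identical.
Codon 6: AAA Lys / AAA Lys — identical.
Codon 7: GCU Ala / CCA Pro — nonsynonymous.
Codon 8: GCU Ala / GCU Ala — identical.
Nonsynonymous differences: 3.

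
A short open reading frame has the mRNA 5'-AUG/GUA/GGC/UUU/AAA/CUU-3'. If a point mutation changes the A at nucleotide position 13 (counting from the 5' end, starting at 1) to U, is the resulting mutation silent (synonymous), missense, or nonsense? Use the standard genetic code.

Position 13 falls in codon 5: AAA → Lys.
After the substitution the codon is UAA → Stop.
The new codon is a stop codon, so this is a nonsense mutation.

nonsense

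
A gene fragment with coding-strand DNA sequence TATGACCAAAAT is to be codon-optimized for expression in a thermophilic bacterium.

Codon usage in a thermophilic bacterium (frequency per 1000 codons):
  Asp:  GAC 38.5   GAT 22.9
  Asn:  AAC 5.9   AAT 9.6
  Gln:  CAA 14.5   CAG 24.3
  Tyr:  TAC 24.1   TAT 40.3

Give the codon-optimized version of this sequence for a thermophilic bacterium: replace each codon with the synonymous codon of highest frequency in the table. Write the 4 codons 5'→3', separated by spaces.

TAT GAC CAG AAT

Codon 1 (Tyr): best is TAT at 40.3.
Codon 2 (Asp): best is GAC at 38.5.
Codon 3 (Gln): best is CAG at 24.3.
Codon 4 (Asn): best is AAT at 9.6.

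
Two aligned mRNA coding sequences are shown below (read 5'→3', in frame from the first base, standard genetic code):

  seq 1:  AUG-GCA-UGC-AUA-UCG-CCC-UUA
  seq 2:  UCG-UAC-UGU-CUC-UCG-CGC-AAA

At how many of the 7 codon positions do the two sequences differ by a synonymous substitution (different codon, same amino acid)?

Codon 1: AUG Met / UCG Ser — nonsynonymous.
Codon 2: GCA Ala / UAC Tyr — nonsynonymous.
Codon 3: UGC Cys / UGU Cys — synonymous.
Codon 4: AUA Ile / CUC Leu — nonsynonymous.
Codon 5: UCG Ser / UCG Ser — identical.
Codon 6: CCC Pro / CGC Arg — nonsynonymous.
Codon 7: UUA Leu / AAA Lys — nonsynonymous.
Synonymous differences: 1.

1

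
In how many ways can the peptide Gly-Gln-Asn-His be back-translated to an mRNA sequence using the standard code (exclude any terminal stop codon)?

Gly: 4 codons.
Gln: 2 codons.
Asn: 2 codons.
His: 2 codons.
4 × 2 × 2 × 2 = 32.

32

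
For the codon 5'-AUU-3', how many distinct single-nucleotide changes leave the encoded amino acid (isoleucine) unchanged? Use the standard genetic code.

2

Position 1: none → 0 synonymous.
Position 2: none → 0 synonymous.
Position 3: AUC, AUA → 2 synonymous.
Total: 0 + 0 + 2 = 2.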